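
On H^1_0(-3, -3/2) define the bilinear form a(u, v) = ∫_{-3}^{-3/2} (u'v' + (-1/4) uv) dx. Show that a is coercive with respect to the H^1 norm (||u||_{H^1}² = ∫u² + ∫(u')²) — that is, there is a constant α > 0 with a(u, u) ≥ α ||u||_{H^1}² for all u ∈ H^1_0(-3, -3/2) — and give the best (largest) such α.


α = (-9 + 16*π^2)/(4*(9 + 4*π^2))

Coercivity of a(·,·) on H^1_0(-3, -3/2) means a(u, u) ≥ α ||u||_{H^1}² for every u ∈ H^1_0.
The interval has length L = 3/2, and Poincaré/coercivity depend only on L. Here a(u, u) = ∫(u')² + (-1/4)·∫u².
Here c = -1/4 < 0 with |c| < (π/L)² = 4*π^2/9, so coercivity still holds. The condition a(u,u) ≥ α||u||_{H^1}² reads (1−α)∫(u')² ≥ (α−c)∫u². Any admissible α is ≤ 1 (rapidly oscillating u have ∫u²/∫(u')² → 0), and α = 1 would force 0 ≥ (1−c)∫u², impossible since c < 1; so 1−α > 0. By the sharp Poincaré inequality on H^1_0 of an interval of length L, ∫(u')² ≥ (π/L)²∫u² with equality for the first sine mode sin(π(x−x₀)/L) (x₀ the left endpoint), so the inequality holds for all u iff (1−α)(π/L)² ≥ α − c, i.e. α ≤ ((π/L)² + c)/((π/L)² + 1) = (1 + c(L/π)²)/(1 + (L/π)²). (Direct route, valid since c ≤ 0: Poincaré gives c∫u² ≥ c(L/π)²∫(u')², so a(u,u) ≥ (1 + c(L/π)²)∫(u')², while ||u||_{H^1}² ≤ (1 + (L/π)²)∫(u')²; dividing yields the same α.) With (π/L)² = 4*π^2/9 and c = -1/4, the largest admissible constant is α = ((π/L)² + c)/((π/L)² + 1).
Simplifying, α = (-9 + 16*π^2)/(4*(9 + 4*π^2)).


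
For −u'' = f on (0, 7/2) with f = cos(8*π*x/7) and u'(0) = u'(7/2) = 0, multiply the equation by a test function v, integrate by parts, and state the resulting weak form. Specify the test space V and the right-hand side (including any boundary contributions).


V = H^1(0, 7/2) (no boundary constraint on v; u is determined up to an additive constant); weak form: ∫_0^7/2 u'v' dx = ∫_0^7/2 (cos(8*π*x/7)) v dx for all v ∈ V.

Multiply both sides by a test function v and integrate from 0 to 7/2:
  ∫_0^7/2 −u''(x) v(x) dx = ∫_0^7/2 f(x) v(x) dx.
Integrate the LHS by parts once:
  ∫_0^7/2 −u'' v dx = −[u'(x) v(x)]_0^7/2 + ∫_0^7/2 u'(x) v'(x) dx.
Thus ∫_0^7/2 u'(x) v'(x) dx = ∫_0^7/2 f(x) v(x) dx + [u'(x) v(x)]_0^7/2.
Choose V so that boundary terms are either known or forced to vanish.
u has homogeneous Neumann: u'(0) = u'(7/2) = 0. So [u' v]_0^7/2 = 0·v(7/2) − 0·v(0) = 0 for any v; take V = H^1(0, 7/2).
Weak formulation: find u (satisfying any essential BC) such that ∫_0^7/2 u'(x) v'(x) dx = ∫_0^7/2 f v dx for all v ∈ V (homogeneous Neumann, so boundary terms vanish).
Substituting f(x) = cos(8*π*x/7), the right-hand side is ∫_0^7/2 (cos(8*π*x/7)) v dx.
Compatibility check (pure Neumann): taking v ≡ 1 ∈ V gives 0 = ∫_0^7/2 f dx + (0) − (0), i.e. ∫_0^7/2 f dx must equal u'(0) − u'(7/2) = 0. Indeed ∫_0^7/2 (cos(8*π*x/7)) dx = 0, so the data are compatible. The solution is then unique only up to an additive constant (fix it e.g. by requiring ∫_0^7/2 u dx = 0).


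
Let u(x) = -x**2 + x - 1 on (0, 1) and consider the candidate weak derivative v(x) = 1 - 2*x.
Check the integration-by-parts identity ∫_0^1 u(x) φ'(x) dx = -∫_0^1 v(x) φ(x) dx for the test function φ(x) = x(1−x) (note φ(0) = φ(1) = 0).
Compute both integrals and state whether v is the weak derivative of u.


LHS = 0, RHS = 0. Yes, v = u' weakly.

u(x) = -x**2 + x - 1, classical derivative u'(x) = 1 - 2*x.
φ(x) = x(1−x), so φ'(x) = 1 - 2*x.
Note φ(0) = φ(1) = 0, so the boundary term u·φ vanishes.
LHS = ∫_0^1 u(x) φ'(x) dx = ∫_0^1 (2*x^3 - 3*x^2 + 3*x - 1) dx. Term by term:
  ∫_0^1 2*x^3 dx = 1/2;  ∫_0^1 -3*x^2 dx = -1;  ∫_0^1 3*x dx = 3/2;
  ∫_0^1 -1 dx = -1.
Sum: 1/2 − 1 + 3/2 − 1 = 0.
So LHS = 0.
∫_0^1 v(x) φ(x) dx = ∫_0^1 (2*x^3 - 3*x^2 + x) dx. Term by term:
  ∫_0^1 2*x^3 dx = 1/2;  ∫_0^1 -3*x^2 dx = -1;  ∫_0^1 x dx = 1/2.
Sum: 1/2 − 1 + 1/2 = 0.
So RHS = -∫_0^1 v(x) φ(x) dx = 0.
LHS = RHS, so the identity holds for this test φ.
Moreover u is smooth here and v(x) = u'(x) = 1 - 2*x pointwise, so the identity holds for every test function. Hence v is the weak derivative of u.


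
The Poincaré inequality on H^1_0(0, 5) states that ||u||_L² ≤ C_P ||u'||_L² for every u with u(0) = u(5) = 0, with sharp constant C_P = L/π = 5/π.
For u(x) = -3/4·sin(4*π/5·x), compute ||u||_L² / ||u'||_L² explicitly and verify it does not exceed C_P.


||u||_L² / ||u'||_L² = 5/(4*π) < C_P = 5/π.

u(x) = -3/4·sin(4*π/5·x), so u'(x) = -3*π*cos(4*π*x/5)/5.
Writing u(x) = A·sin(kπx/L) with A = -3/4 and k = 4, use ∫_0^L sin²(kπx/L) dx = L/2 and ∫_0^L cos²(kπx/L) dx = L/2.
u² = 9/16·sin²(4*π/5·x) and (u')² = 9*π^2/25·cos²(4*π/5·x), and each of sin², cos² integrates to L/2 = 5/2 over (0, 5).
∫_0^5 u² dx = 45/32, so ||u||_L² = 3*sqrt(10)/8.
∫_0^5 (u')² dx = 9*π^2/10, so ||u'||_L² = 3*sqrt(10)*π/10.
Ratio ||u||_L² / ||u'||_L² = 5/(4*π).
Sharp Poincaré constant on H^1_0(0, 5) is C_P = L/π = 5/π, achieved by sin(π/5·x).
This is the k = 4 harmonic; the ratio L/(kπ) is strictly less than C_P = L/π, consistent with the sharp inequality ||u||_L² ≤ C_P ||u'||_L².


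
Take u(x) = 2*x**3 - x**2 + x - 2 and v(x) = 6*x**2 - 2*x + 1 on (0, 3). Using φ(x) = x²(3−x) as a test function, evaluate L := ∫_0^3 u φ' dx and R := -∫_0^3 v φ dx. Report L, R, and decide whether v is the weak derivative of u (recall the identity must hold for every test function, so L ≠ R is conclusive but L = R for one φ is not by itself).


LHS = -513/4, RHS = -513/4. Yes, v = u' weakly.

u(x) = 2*x**3 - x**2 + x - 2, classical derivative u'(x) = 6*x**2 - 2*x + 1.
φ(x) = x²(3−x), so φ'(x) = 3*x*(2 - x).
Note φ(0) = φ(3) = 0, so the boundary term u·φ vanishes.
LHS = ∫_0^3 u(x) φ'(x) dx = ∫_0^3 (-6*x^5 + 15*x^4 - 9*x^3 + 12*x^2 - 12*x) dx. Term by term:
  ∫_0^3 -6*x^5 dx = -729;  ∫_0^3 15*x^4 dx = 729;  ∫_0^3 -9*x^3 dx = -729/4;
  ∫_0^3 12*x^2 dx = 108;  ∫_0^3 -12*x dx = -54.
Sum: -729 + 729 − 729/4 + 108 − 54 = -513/4.
So LHS = -513/4.
∫_0^3 v(x) φ(x) dx = ∫_0^3 (-6*x^5 + 20*x^4 - 7*x^3 + 3*x^2) dx. Term by term:
  ∫_0^3 -6*x^5 dx = -729;  ∫_0^3 20*x^4 dx = 972;  ∫_0^3 -7*x^3 dx = -567/4;
  ∫_0^3 3*x^2 dx = 27.
Sum: -729 + 972 − 567/4 + 27 = 513/4.
So RHS = -∫_0^3 v(x) φ(x) dx = -513/4.
LHS = RHS, so the identity holds for this test φ.
Moreover u is smooth here and v(x) = u'(x) = 6*x**2 - 2*x + 1 pointwise, so the identity holds for every test function. Hence v is the weak derivative of u.


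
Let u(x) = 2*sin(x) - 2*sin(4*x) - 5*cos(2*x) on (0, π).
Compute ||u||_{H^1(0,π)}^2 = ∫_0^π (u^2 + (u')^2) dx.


||u||_{H^1(0,π)}^2 = 200/3 + 201*π/2

u'(x) = 10*sin(2*x) + 2*cos(x) - 8*cos(4*x).
Expand u² and (u')² and integrate term by term on (0, π), using: for integers n ≥ 1, ∫_0^π sin²(nx) dx = ∫_0^π cos²(nx) dx = π/2; for n ≠ n', ∫_0^π sin(nx)sin(n'x) dx = ∫_0^π cos(nx)cos(n'x) dx = 0; and by product-to-sum, ∫_0^π sin(nx)cos(n'x) dx = ½∫_0^π [sin((n+n')x) + sin((n−n')x)] dx, which is 0 when n+n' is even and 2n/(n²−n'²) when n+n' is odd (it need not vanish on (0, π)).
  u² squared terms: (-5)²·∫cos(2x)² dx = 25·π/2 = 25*π/2;  (-2)²·∫sin(4x)² dx = 4·π/2 = 2*π;  (2)²·∫sin(x)² dx = 4·π/2 = 2*π.
  u² cross terms: 2·(-5)·(-2)·∫cos(2x)·sin(4x) dx = 20·(0) = 0;  2·(-5)·(2)·∫cos(2x)·sin(x) dx = -20·(-2/3) = 40/3;  2·(-2)·(2)·∫sin(4x)·sin(x) dx = -8·(0) = 0.
  So ∫_0^π u² dx = 25*π/2 + 2*π + 2*π + 0 + 40/3 + 0 = 40/3 + 33*π/2.
  (u')² squared terms: (-8)²·∫cos(4x)² dx = 64·π/2 = 32*π;  (2)²·∫cos(x)² dx = 4·π/2 = 2*π;  (10)²·∫sin(2x)² dx = 100·π/2 = 50*π.
  (u')² cross terms: 2·(-8)·(2)·∫cos(4x)·cos(x) dx = -32·(0) = 0;  2·(-8)·(10)·∫cos(4x)·sin(2x) dx = -160·(0) = 0;  2·(2)·(10)·∫cos(x)·sin(2x) dx = 40·(4/3) = 160/3.
  So ∫_0^π (u')² dx = 32*π + 2*π + 50*π + 0 + 0 + 160/3 = 160/3 + 84*π.
||u||_{H^1}^2 = (40/3 + 33*π/2) + (160/3 + 84*π) = 200/3 + 201*π/2.


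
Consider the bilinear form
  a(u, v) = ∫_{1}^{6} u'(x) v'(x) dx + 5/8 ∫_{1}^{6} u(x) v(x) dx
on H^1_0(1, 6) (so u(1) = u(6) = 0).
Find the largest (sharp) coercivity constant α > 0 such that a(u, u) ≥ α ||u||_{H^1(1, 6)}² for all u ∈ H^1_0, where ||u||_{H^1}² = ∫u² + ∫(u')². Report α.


α = (π^2 + 125/8)/(π^2 + 25)

Coercivity of a(·,·) on H^1_0(1, 6) means a(u, u) ≥ α ||u||_{H^1}² for every u ∈ H^1_0.
The interval has length L = 5, and Poincaré/coercivity depend only on L. Here a(u, u) = ∫(u')² + (5/8)·∫u².
Here 0 < c = 5/8 < 1. The condition a(u,u) ≥ α||u||_{H^1}² reads (1−α)∫(u')² ≥ (α−c)∫u². Any admissible α is ≤ 1 (rapidly oscillating u have ∫u²/∫(u')² → 0), and α = 1 would force 0 ≥ (1−c)∫u², impossible since c < 1; so 1−α > 0. By the sharp Poincaré inequality on H^1_0 of an interval of length L, ∫(u')² ≥ (π/L)²∫u² with equality for the first sine mode sin(π(x−x₀)/L) (x₀ the left endpoint), so the inequality holds for all u iff (1−α)(π/L)² ≥ α − c, i.e. α ≤ ((π/L)² + c)/((π/L)² + 1) = (1 + c(L/π)²)/(1 + (L/π)²). With (π/L)² = π^2/25 and c = 5/8, the largest admissible constant is α = ((π/L)² + c)/((π/L)² + 1).
Simplifying, α = (π^2 + 125/8)/(π^2 + 25).


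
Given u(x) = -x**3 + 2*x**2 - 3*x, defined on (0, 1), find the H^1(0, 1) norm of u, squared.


||u||_{H^1}^2 = 589/105

The H^1 norm (squared) on an interval (0, L) is
  ||u||_{H^1}^2 = ∫_0^L u(x)^2 dx + ∫_0^L u'(x)^2 dx.
Compute u'(x) = -3*x**2 + 4*x - 3.
Then u(x)^2 = x**6 - 4*x**5 + 10*x**4 - 12*x**3 + 9*x**2 and u'(x)^2 = 9*x**4 - 24*x**3 + 34*x**2 - 24*x + 9.
Integrate each monomial from 0 to 1 using ∫_0^1 c·x^n dx = c·1^(n+1)/(n+1):
  ∫_0^1 u(x)^2 dx = ∫_0^1 (x^6 - 4*x^5 + 10*x^4 - 12*x^3 + 9*x^2) dx. Term by term:
    ∫_0^1 x^6 dx = 1/7;  ∫_0^1 -4*x^5 dx = -2/3;  ∫_0^1 10*x^4 dx = 2;
    ∫_0^1 -12*x^3 dx = -3;  ∫_0^1 9*x^2 dx = 3.
  Sum: 1/7 − 2/3 + 2 − 3 + 3 = 31/21.
  ∫_0^1 u'(x)^2 dx = ∫_0^1 (9*x^4 - 24*x^3 + 34*x^2 - 24*x + 9) dx. Term by term:
    ∫_0^1 9*x^4 dx = 9/5;  ∫_0^1 -24*x^3 dx = -6;  ∫_0^1 34*x^2 dx = 34/3;
    ∫_0^1 -24*x dx = -12;  ∫_0^1 9 dx = 9.
  Sum: 9/5 − 6 + 34/3 − 12 + 9 = 62/15.
Adding: ||u||_{H^1}^2 = 31/21 + 62/15 = 589/105.


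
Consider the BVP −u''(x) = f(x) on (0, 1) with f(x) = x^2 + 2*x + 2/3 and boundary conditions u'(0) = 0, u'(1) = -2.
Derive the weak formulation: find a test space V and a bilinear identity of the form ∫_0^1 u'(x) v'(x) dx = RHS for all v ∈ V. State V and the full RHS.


V = H^1(0, 1) (v unrestricted at boundary; u is determined up to an additive constant); weak form: ∫_0^1 u'v' dx = ∫_0^1 (x^2 + 2*x + 2/3) v dx − 2·v(1) for all v ∈ V.

Multiply both sides by a test function v and integrate from 0 to 1:
  ∫_0^1 −u''(x) v(x) dx = ∫_0^1 f(x) v(x) dx.
Integrate the LHS by parts once:
  ∫_0^1 −u'' v dx = −[u'(x) v(x)]_0^1 + ∫_0^1 u'(x) v'(x) dx.
Thus ∫_0^1 u'(x) v'(x) dx = ∫_0^1 f(x) v(x) dx + [u'(x) v(x)]_0^1.
Choose V so that boundary terms are either known or forced to vanish.
u has inhomogeneous Neumann u'(0) = 0, u'(1) = -2. [u' v]_0^1 = (-2)·v(1) − (0)·v(0) = − 2·v(1). Take V = H^1(0, 1); boundary term becomes part of RHS.
Weak formulation: find u (satisfying any essential BC) such that ∫_0^1 u'(x) v'(x) dx = ∫_0^1 f v dx − 2·v(1) for all v ∈ V (Neumann data are natural BCs: they enter the RHS as boundary terms).
Substituting f(x) = x^2 + 2*x + 2/3, the right-hand side is ∫_0^1 (x^2 + 2*x + 2/3) v dx − 2·v(1).
Compatibility check (pure Neumann): taking v ≡ 1 ∈ V gives 0 = ∫_0^1 f dx + (-2) − (0), i.e. ∫_0^1 f dx must equal u'(0) − u'(1) = 2. Indeed ∫_0^1 (x^2 + 2*x + 2/3) dx = 2, so the data are compatible. The solution is then unique only up to an additive constant (fix it e.g. by requiring ∫_0^1 u dx = 0).


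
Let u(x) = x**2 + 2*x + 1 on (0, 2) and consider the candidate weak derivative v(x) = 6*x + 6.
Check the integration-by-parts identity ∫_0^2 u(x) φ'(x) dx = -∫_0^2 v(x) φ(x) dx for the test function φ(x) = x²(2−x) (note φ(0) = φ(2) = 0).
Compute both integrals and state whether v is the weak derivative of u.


LHS = -88/15, RHS = -88/5. No, v is not the weak derivative of u.

u(x) = x**2 + 2*x + 1, classical derivative u'(x) = 2*x + 2.
φ(x) = x²(2−x), so φ'(x) = x*(4 - 3*x).
Note φ(0) = φ(2) = 0, so the boundary term u·φ vanishes.
LHS = ∫_0^2 u(x) φ'(x) dx = ∫_0^2 (-3*x^4 - 2*x^3 + 5*x^2 + 4*x) dx. Term by term:
  ∫_0^2 -3*x^4 dx = -96/5;  ∫_0^2 -2*x^3 dx = -8;  ∫_0^2 5*x^2 dx = 40/3;
  ∫_0^2 4*x dx = 8.
Sum: -96/5 − 8 + 40/3 + 8 = -88/15.
So LHS = -88/15.
∫_0^2 v(x) φ(x) dx = ∫_0^2 (-6*x^4 + 6*x^3 + 12*x^2) dx. Term by term:
  ∫_0^2 -6*x^4 dx = -192/5;  ∫_0^2 6*x^3 dx = 24;  ∫_0^2 12*x^2 dx = 32.
Sum: -192/5 + 24 + 32 = 88/5.
So RHS = -∫_0^2 v(x) φ(x) dx = -88/5.
LHS − RHS = 176/15 ≠ 0, so the identity fails.
(For a valid weak derivative the identity must hold for EVERY test function, in particular this one. The failure shows v is NOT the weak derivative of u.)
Correct weak derivative would be u'(x) = 2*x + 2.


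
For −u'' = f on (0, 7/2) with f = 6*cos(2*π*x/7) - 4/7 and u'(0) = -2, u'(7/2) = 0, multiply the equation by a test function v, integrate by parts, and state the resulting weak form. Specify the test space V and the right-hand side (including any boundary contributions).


V = H^1(0, 7/2) (v unrestricted at boundary; u is determined up to an additive constant); weak form: ∫_0^7/2 u'v' dx = ∫_0^7/2 (6*cos(2*π*x/7) - 4/7) v dx + 2·v(0) for all v ∈ V.

Multiply both sides by a test function v and integrate from 0 to 7/2:
  ∫_0^7/2 −u''(x) v(x) dx = ∫_0^7/2 f(x) v(x) dx.
Integrate the LHS by parts once:
  ∫_0^7/2 −u'' v dx = −[u'(x) v(x)]_0^7/2 + ∫_0^7/2 u'(x) v'(x) dx.
Thus ∫_0^7/2 u'(x) v'(x) dx = ∫_0^7/2 f(x) v(x) dx + [u'(x) v(x)]_0^7/2.
Choose V so that boundary terms are either known or forced to vanish.
u has inhomogeneous Neumann u'(0) = -2, u'(7/2) = 0. [u' v]_0^7/2 = (0)·v(7/2) − (-2)·v(0) = 2·v(0). Take V = H^1(0, 7/2); boundary term becomes part of RHS.
Weak formulation: find u (satisfying any essential BC) such that ∫_0^7/2 u'(x) v'(x) dx = ∫_0^7/2 f v dx + 2·v(0) for all v ∈ V (Neumann data are natural BCs: they enter the RHS as boundary terms).
Substituting f(x) = 6*cos(2*π*x/7) - 4/7, the right-hand side is ∫_0^7/2 (6*cos(2*π*x/7) - 4/7) v dx + 2·v(0).
Compatibility check (pure Neumann): taking v ≡ 1 ∈ V gives 0 = ∫_0^7/2 f dx + (0) − (-2), i.e. ∫_0^7/2 f dx must equal u'(0) − u'(7/2) = -2. Indeed ∫_0^7/2 (6*cos(2*π*x/7) - 4/7) dx = -2, so the data are compatible. The solution is then unique only up to an additive constant (fix it e.g. by requiring ∫_0^7/2 u dx = 0).


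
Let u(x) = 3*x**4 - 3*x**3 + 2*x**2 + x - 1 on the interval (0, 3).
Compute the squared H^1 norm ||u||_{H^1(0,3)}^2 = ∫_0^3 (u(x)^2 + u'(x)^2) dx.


||u||_{H^1}^2 = 5170251/140

The H^1 norm (squared) on an interval (0, L) is
  ||u||_{H^1}^2 = ∫_0^L u(x)^2 dx + ∫_0^L u'(x)^2 dx.
Compute u'(x) = 12*x**3 - 9*x**2 + 4*x + 1.
Then u(x)^2 = 9*x**8 - 18*x**7 + 21*x**6 - 6*x**5 - 8*x**4 + 10*x**3 - 3*x**2 - 2*x + 1 and u'(x)^2 = 144*x**6 - 216*x**5 + 177*x**4 - 48*x**3 - 2*x**2 + 8*x + 1.
Integrate each monomial from 0 to 3 using ∫_0^3 c·x^n dx = c·3^(n+1)/(n+1):
  ∫_0^3 u(x)^2 dx = ∫_0^3 (9*x^8 - 18*x^7 + 21*x^6 - 6*x^5 - 8*x^4 + 10*x^3 - 3*x^2 - 2*x + 1) dx. Term by term:
    ∫_0^3 9*x^8 dx = 19683;  ∫_0^3 -18*x^7 dx = -59049/4;  ∫_0^3 21*x^6 dx = 6561;
    ∫_0^3 -6*x^5 dx = -729;  ∫_0^3 -8*x^4 dx = -1944/5;  ∫_0^3 10*x^3 dx = 405/2;
    ∫_0^3 -3*x^2 dx = -27;  ∫_0^3 -2*x dx = -9;  ∫_0^3 1 dx = 3.
  Sum: 19683 − 59049/4 + 6561 − 729 − 1944/5 + 405/2 − 27 − 9 + 3 = 210669/20.
  ∫_0^3 u'(x)^2 dx = ∫_0^3 (144*x^6 - 216*x^5 + 177*x^4 - 48*x^3 - 2*x^2 + 8*x + 1) dx. Term by term:
    ∫_0^3 144*x^6 dx = 314928/7;  ∫_0^3 -216*x^5 dx = -26244;  ∫_0^3 177*x^4 dx = 43011/5;
    ∫_0^3 -48*x^3 dx = -972;  ∫_0^3 -2*x^2 dx = -18;  ∫_0^3 8*x dx = 36;
    ∫_0^3 1 dx = 3.
  Sum: 314928/7 − 26244 + 43011/5 − 972 − 18 + 36 + 3 = 923892/35.
Adding: ||u||_{H^1}^2 = 210669/20 + 923892/35 = 5170251/140.


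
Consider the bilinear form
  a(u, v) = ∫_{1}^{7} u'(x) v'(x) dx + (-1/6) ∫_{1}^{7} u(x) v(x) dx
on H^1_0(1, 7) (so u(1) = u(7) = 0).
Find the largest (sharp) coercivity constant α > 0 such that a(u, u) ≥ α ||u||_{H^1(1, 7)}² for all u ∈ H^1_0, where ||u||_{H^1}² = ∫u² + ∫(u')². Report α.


α = (-6 + π^2)/(π^2 + 36)

Coercivity of a(·,·) on H^1_0(1, 7) means a(u, u) ≥ α ||u||_{H^1}² for every u ∈ H^1_0.
The interval has length L = 6, and Poincaré/coercivity depend only on L. Here a(u, u) = ∫(u')² + (-1/6)·∫u².
Here c = -1/6 < 0 with |c| < (π/L)² = π^2/36, so coercivity still holds. The condition a(u,u) ≥ α||u||_{H^1}² reads (1−α)∫(u')² ≥ (α−c)∫u². Any admissible α is ≤ 1 (rapidly oscillating u have ∫u²/∫(u')² → 0), and α = 1 would force 0 ≥ (1−c)∫u², impossible since c < 1; so 1−α > 0. By the sharp Poincaré inequality on H^1_0 of an interval of length L, ∫(u')² ≥ (π/L)²∫u² with equality for the first sine mode sin(π(x−x₀)/L) (x₀ the left endpoint), so the inequality holds for all u iff (1−α)(π/L)² ≥ α − c, i.e. α ≤ ((π/L)² + c)/((π/L)² + 1) = (1 + c(L/π)²)/(1 + (L/π)²). (Direct route, valid since c ≤ 0: Poincaré gives c∫u² ≥ c(L/π)²∫(u')², so a(u,u) ≥ (1 + c(L/π)²)∫(u')², while ||u||_{H^1}² ≤ (1 + (L/π)²)∫(u')²; dividing yields the same α.) With (π/L)² = π^2/36 and c = -1/6, the largest admissible constant is α = ((π/L)² + c)/((π/L)² + 1).
Simplifying, α = (-6 + π^2)/(π^2 + 36).


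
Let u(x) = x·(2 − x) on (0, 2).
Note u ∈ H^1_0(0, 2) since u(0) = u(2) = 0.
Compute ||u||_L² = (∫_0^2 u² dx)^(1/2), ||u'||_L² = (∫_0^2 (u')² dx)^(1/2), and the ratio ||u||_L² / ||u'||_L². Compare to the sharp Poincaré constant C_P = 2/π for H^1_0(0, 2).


||u||_L² / ||u'||_L² = sqrt(10)/5 < C_P = 2/π.

u(x) = x·(2 − x), so u'(x) = 2 - 2*x.
u(x) = x·(2 − x) vanishes at x = 0 and x = 2, so u ∈ H^1_0(0, 2). Differentiate via the product rule and integrate the resulting polynomials term by term.
  ∫_0^2 u² dx = ∫_0^2 (x^4 - 4*x^3 + 4*x^2) dx. Term by term:
    ∫_0^2 x^4 dx = 32/5;  ∫_0^2 -4*x^3 dx = -16;  ∫_0^2 4*x^2 dx = 32/3.
  Sum: 32/5 − 16 + 32/3 = 16/15.
  ∫_0^2 (u')² dx = ∫_0^2 (4*x^2 - 8*x + 4) dx. Term by term:
    ∫_0^2 4*x^2 dx = 32/3;  ∫_0^2 -8*x dx = -16;  ∫_0^2 4 dx = 8.
  Sum: 32/3 − 16 + 8 = 8/3.
∫_0^2 u² dx = 16/15, so ||u||_L² = 4*sqrt(15)/15.
∫_0^2 (u')² dx = 8/3, so ||u'||_L² = 2*sqrt(6)/3.
Ratio ||u||_L² / ||u'||_L² = sqrt(10)/5.
Sharp Poincaré constant on H^1_0(0, 2) is C_P = L/π = 2/π, achieved by sin(π/2·x).
A polynomial bump cannot attain the sharp Poincaré constant (only the first sine eigenfunction does), so the ratio is strictly less than C_P, consistent with ||u||_L² ≤ C_P ||u'||_L².


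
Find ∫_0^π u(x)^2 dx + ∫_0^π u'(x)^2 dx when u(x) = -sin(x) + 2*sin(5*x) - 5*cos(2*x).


||u||_{H^1(0,π)}^2 = -1700/21 + 231*π/2

u'(x) = 10*sin(2*x) - cos(x) + 10*cos(5*x).
Expand u² and (u')² and integrate term by term on (0, π), using: for integers n ≥ 1, ∫_0^π sin²(nx) dx = ∫_0^π cos²(nx) dx = π/2; for n ≠ n', ∫_0^π sin(nx)sin(n'x) dx = ∫_0^π cos(nx)cos(n'x) dx = 0; and by product-to-sum, ∫_0^π sin(nx)cos(n'x) dx = ½∫_0^π [sin((n+n')x) + sin((n−n')x)] dx, which is 0 when n+n' is even and 2n/(n²−n'²) when n+n' is odd (it need not vanish on (0, π)).
  u² squared terms: (-1)²·∫sin(x)² dx = 1·π/2 = π/2;  (-5)²·∫cos(2x)² dx = 25·π/2 = 25*π/2;  (2)²·∫sin(5x)² dx = 4·π/2 = 2*π.
  u² cross terms: 2·(-1)·(-5)·∫sin(x)·cos(2x) dx = 10·(-2/3) = -20/3;  2·(-1)·(2)·∫sin(x)·sin(5x) dx = -4·(0) = 0;  2·(-5)·(2)·∫cos(2x)·sin(5x) dx = -20·(10/21) = -200/21.
  So ∫_0^π u² dx = π/2 + 25*π/2 + 2*π − 20/3 + 0 − 200/21 = -340/21 + 15*π.
  (u')² squared terms: (-1)²·∫cos(x)² dx = 1·π/2 = π/2;  (10)²·∫cos(5x)² dx = 100·π/2 = 50*π;  (10)²·∫sin(2x)² dx = 100·π/2 = 50*π.
  (u')² cross terms: 2·(-1)·(10)·∫cos(x)·cos(5x) dx = -20·(0) = 0;  2·(-1)·(10)·∫cos(x)·sin(2x) dx = -20·(4/3) = -80/3;  2·(10)·(10)·∫cos(5x)·sin(2x) dx = 200·(-4/21) = -800/21.
  So ∫_0^π (u')² dx = π/2 + 50*π + 50*π + 0 − 80/3 − 800/21 = -1360/21 + 201*π/2.
||u||_{H^1}^2 = (-340/21 + 15*π) + (-1360/21 + 201*π/2) = -1700/21 + 231*π/2.


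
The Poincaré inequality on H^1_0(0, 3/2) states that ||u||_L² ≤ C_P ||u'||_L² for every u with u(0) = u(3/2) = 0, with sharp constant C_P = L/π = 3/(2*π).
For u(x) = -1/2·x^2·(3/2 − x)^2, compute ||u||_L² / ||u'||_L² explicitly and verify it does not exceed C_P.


||u||_L² / ||u'||_L² = sqrt(3)/4 < C_P = 3/(2*π).

u(x) = -1/2·x^2·(3/2 − x)^2, so u'(x) = x*(-8*x^2 + 18*x - 9)/4.
u(x) = -1/2·x^2·(3/2 − x)^2 vanishes at x = 0 and x = 3/2, so u ∈ H^1_0(0, 3/2). Differentiate via the product rule and integrate the resulting polynomials term by term.
  ∫_0^3/2 u² dx = ∫_0^3/2 (x^8/4 - 3*x^7/2 + 27*x^6/8 - 27*x^5/8 + 81*x^4/64) dx. Term by term:
    ∫_0^3/2 x^8/4 dx = 2187/2048;  ∫_0^3/2 -3*x^7/2 dx = -19683/4096;  ∫_0^3/2 27*x^6/8 dx = 59049/7168;
    ∫_0^3/2 -27*x^5/8 dx = -6561/1024;  ∫_0^3/2 81*x^4/64 dx = 19683/10240.
  Sum: 2187/2048 − 19683/4096 + 59049/7168 − 6561/1024 + 19683/10240 = 2187/143360.
  ∫_0^3/2 (u')² dx = ∫_0^3/2 (4*x^6 - 18*x^5 + 117*x^4/4 - 81*x^3/4 + 81*x^2/16) dx. Term by term:
    ∫_0^3/2 4*x^6 dx = 2187/224;  ∫_0^3/2 -18*x^5 dx = -2187/64;  ∫_0^3/2 117*x^4/4 dx = 28431/640;
    ∫_0^3/2 -81*x^3/4 dx = -6561/256;  ∫_0^3/2 81*x^2/16 dx = 729/128.
  Sum: 2187/224 − 2187/64 + 28431/640 − 6561/256 + 729/128 = 729/8960.
∫_0^3/2 u² dx = 2187/143360, so ||u||_L² = 27*sqrt(105)/2240.
∫_0^3/2 (u')² dx = 729/8960, so ||u'||_L² = 27*sqrt(35)/560.
Ratio ||u||_L² / ||u'||_L² = sqrt(3)/4.
Sharp Poincaré constant on H^1_0(0, 3/2) is C_P = L/π = 3/(2*π), achieved by sin(2*π/3·x).
A polynomial bump cannot attain the sharp Poincaré constant (only the first sine eigenfunction does), so the ratio is strictly less than C_P, consistent with ||u||_L² ≤ C_P ||u'||_L².


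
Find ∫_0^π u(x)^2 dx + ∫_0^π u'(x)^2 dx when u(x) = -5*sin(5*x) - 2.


||u||_{H^1(0,π)}^2 = 8 + 329*π

u'(x) = -25*cos(5*x).
Expand u² and (u')² and integrate term by term on (0, π), using: for integers n ≥ 1, ∫_0^π sin²(nx) dx = ∫_0^π cos²(nx) dx = π/2; for n ≠ n', ∫_0^π sin(nx)sin(n'x) dx = ∫_0^π cos(nx)cos(n'x) dx = 0; and by product-to-sum, ∫_0^π sin(nx)cos(n'x) dx = ½∫_0^π [sin((n+n')x) + sin((n−n')x)] dx, which is 0 when n+n' is even and 2n/(n²−n'²) when n+n' is odd (it need not vanish on (0, π)). For the constant mode: ∫_0^π 1 dx = π, ∫_0^π cos(nx) dx = 0, ∫_0^π sin(nx) dx = (1−(−1)^n)/n.
  u² squared terms: (-2)²·∫1 dx = 4·π = 4*π;  (-5)²·∫sin(5x)² dx = 25·π/2 = 25*π/2.
  u² cross terms: 2·(-2)·(-5)·∫1·sin(5x) dx = 20·(2/5) = 8.
  So ∫_0^π u² dx = 4*π + 25*π/2 + 8 = 8 + 33*π/2.
  (u')² squared terms: (-25)²·∫cos(5x)² dx = 625·π/2 = 625*π/2.
  So ∫_0^π (u')² dx = 625*π/2.
||u||_{H^1}^2 = (8 + 33*π/2) + (625*π/2) = 8 + 329*π.


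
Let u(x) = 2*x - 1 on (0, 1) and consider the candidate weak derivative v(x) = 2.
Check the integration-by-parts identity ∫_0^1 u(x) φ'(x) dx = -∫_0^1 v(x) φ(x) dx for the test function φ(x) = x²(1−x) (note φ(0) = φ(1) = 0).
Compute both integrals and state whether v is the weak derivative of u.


LHS = -1/6, RHS = -1/6. Yes, v = u' weakly.

u(x) = 2*x - 1, classical derivative u'(x) = 2.
φ(x) = x²(1−x), so φ'(x) = x*(2 - 3*x).
Note φ(0) = φ(1) = 0, so the boundary term u·φ vanishes.
LHS = ∫_0^1 u(x) φ'(x) dx = ∫_0^1 (-6*x^3 + 7*x^2 - 2*x) dx. Term by term:
  ∫_0^1 -6*x^3 dx = -3/2;  ∫_0^1 7*x^2 dx = 7/3;  ∫_0^1 -2*x dx = -1.
Sum: -3/2 + 7/3 − 1 = -1/6.
So LHS = -1/6.
∫_0^1 v(x) φ(x) dx = ∫_0^1 (-2*x^3 + 2*x^2) dx. Term by term:
  ∫_0^1 -2*x^3 dx = -1/2;  ∫_0^1 2*x^2 dx = 2/3.
Sum: -1/2 + 2/3 = 1/6.
So RHS = -∫_0^1 v(x) φ(x) dx = -1/6.
LHS = RHS, so the identity holds for this test φ.
Moreover u is smooth here and v(x) = u'(x) = 2 pointwise, so the identity holds for every test function. Hence v is the weak derivative of u.


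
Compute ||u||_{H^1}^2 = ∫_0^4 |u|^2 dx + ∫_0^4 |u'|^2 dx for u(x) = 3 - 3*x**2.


||u||_{H^1}^2 = 11316/5

The H^1 norm (squared) on an interval (0, L) is
  ||u||_{H^1}^2 = ∫_0^L u(x)^2 dx + ∫_0^L u'(x)^2 dx.
Compute u'(x) = -6*x.
Then u(x)^2 = 9*x**4 - 18*x**2 + 9 and u'(x)^2 = 36*x**2.
Integrate each monomial from 0 to 4 using ∫_0^4 c·x^n dx = c·4^(n+1)/(n+1):
  ∫_0^4 u(x)^2 dx = ∫_0^4 (9*x^4 - 18*x^2 + 9) dx. Term by term:
    ∫_0^4 9*x^4 dx = 9216/5;  ∫_0^4 -18*x^2 dx = -384;  ∫_0^4 9 dx = 36.
  Sum: 9216/5 − 384 + 36 = 7476/5.
  ∫_0^4 u'(x)^2 dx = ∫_0^4 (36*x^2) dx. Term by term:
    ∫_0^4 36*x^2 dx = 768.
Adding: ||u||_{H^1}^2 = 7476/5 + 768 = 11316/5.


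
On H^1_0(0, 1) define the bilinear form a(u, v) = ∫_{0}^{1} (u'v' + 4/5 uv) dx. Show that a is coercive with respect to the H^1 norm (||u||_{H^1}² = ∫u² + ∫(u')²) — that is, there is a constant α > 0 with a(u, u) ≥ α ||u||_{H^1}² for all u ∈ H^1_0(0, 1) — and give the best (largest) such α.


α = (4/5 + π^2)/(1 + π^2)

Coercivity of a(·,·) on H^1_0(0, 1) means a(u, u) ≥ α ||u||_{H^1}² for every u ∈ H^1_0.
The interval has length L = 1, and Poincaré/coercivity depend only on L. Here a(u, u) = ∫(u')² + (4/5)·∫u².
Here 0 < c = 4/5 < 1. The condition a(u,u) ≥ α||u||_{H^1}² reads (1−α)∫(u')² ≥ (α−c)∫u². Any admissible α is ≤ 1 (rapidly oscillating u have ∫u²/∫(u')² → 0), and α = 1 would force 0 ≥ (1−c)∫u², impossible since c < 1; so 1−α > 0. By the sharp Poincaré inequality on H^1_0 of an interval of length L, ∫(u')² ≥ (π/L)²∫u² with equality for the first sine mode sin(π(x−x₀)/L) (x₀ the left endpoint), so the inequality holds for all u iff (1−α)(π/L)² ≥ α − c, i.e. α ≤ ((π/L)² + c)/((π/L)² + 1) = (1 + c(L/π)²)/(1 + (L/π)²). With (π/L)² = π^2 and c = 4/5, the largest admissible constant is α = ((π/L)² + c)/((π/L)² + 1).
Simplifying, α = (4/5 + π^2)/(1 + π^2).


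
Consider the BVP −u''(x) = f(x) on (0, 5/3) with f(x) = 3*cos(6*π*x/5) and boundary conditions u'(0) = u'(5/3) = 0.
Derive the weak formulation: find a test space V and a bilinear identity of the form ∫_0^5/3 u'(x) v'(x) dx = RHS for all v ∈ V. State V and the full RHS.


V = H^1(0, 5/3) (no boundary constraint on v; u is determined up to an additive constant); weak form: ∫_0^5/3 u'v' dx = ∫_0^5/3 (3*cos(6*π*x/5)) v dx for all v ∈ V.

Multiply both sides by a test function v and integrate from 0 to 5/3:
  ∫_0^5/3 −u''(x) v(x) dx = ∫_0^5/3 f(x) v(x) dx.
Integrate the LHS by parts once:
  ∫_0^5/3 −u'' v dx = −[u'(x) v(x)]_0^5/3 + ∫_0^5/3 u'(x) v'(x) dx.
Thus ∫_0^5/3 u'(x) v'(x) dx = ∫_0^5/3 f(x) v(x) dx + [u'(x) v(x)]_0^5/3.
Choose V so that boundary terms are either known or forced to vanish.
u has homogeneous Neumann: u'(0) = u'(5/3) = 0. So [u' v]_0^5/3 = 0·v(5/3) − 0·v(0) = 0 for any v; take V = H^1(0, 5/3).
Weak formulation: find u (satisfying any essential BC) such that ∫_0^5/3 u'(x) v'(x) dx = ∫_0^5/3 f v dx for all v ∈ V (homogeneous Neumann, so boundary terms vanish).
Substituting f(x) = 3*cos(6*π*x/5), the right-hand side is ∫_0^5/3 (3*cos(6*π*x/5)) v dx.
Compatibility check (pure Neumann): taking v ≡ 1 ∈ V gives 0 = ∫_0^5/3 f dx + (0) − (0), i.e. ∫_0^5/3 f dx must equal u'(0) − u'(5/3) = 0. Indeed ∫_0^5/3 (3*cos(6*π*x/5)) dx = 0, so the data are compatible. The solution is then unique only up to an additive constant (fix it e.g. by requiring ∫_0^5/3 u dx = 0).


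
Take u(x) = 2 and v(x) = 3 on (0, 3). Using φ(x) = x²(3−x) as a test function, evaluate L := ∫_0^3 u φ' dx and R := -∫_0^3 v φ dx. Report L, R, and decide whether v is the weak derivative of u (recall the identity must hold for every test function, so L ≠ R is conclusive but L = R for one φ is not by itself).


LHS = 0, RHS = -81/4. No, v is not the weak derivative of u.

u(x) = 2, classical derivative u'(x) = 0.
φ(x) = x²(3−x), so φ'(x) = 3*x*(2 - x).
Note φ(0) = φ(3) = 0, so the boundary term u·φ vanishes.
LHS = ∫_0^3 u(x) φ'(x) dx = ∫_0^3 (-6*x^2 + 12*x) dx. Term by term:
  ∫_0^3 -6*x^2 dx = -54;  ∫_0^3 12*x dx = 54.
Sum: -54 + 54 = 0.
So LHS = 0.
∫_0^3 v(x) φ(x) dx = ∫_0^3 (-3*x^3 + 9*x^2) dx. Term by term:
  ∫_0^3 -3*x^3 dx = -243/4;  ∫_0^3 9*x^2 dx = 81.
Sum: -243/4 + 81 = 81/4.
So RHS = -∫_0^3 v(x) φ(x) dx = -81/4.
LHS − RHS = 81/4 ≠ 0, so the identity fails.
(For a valid weak derivative the identity must hold for EVERY test function, in particular this one. The failure shows v is NOT the weak derivative of u.)
Correct weak derivative would be u'(x) = 0.


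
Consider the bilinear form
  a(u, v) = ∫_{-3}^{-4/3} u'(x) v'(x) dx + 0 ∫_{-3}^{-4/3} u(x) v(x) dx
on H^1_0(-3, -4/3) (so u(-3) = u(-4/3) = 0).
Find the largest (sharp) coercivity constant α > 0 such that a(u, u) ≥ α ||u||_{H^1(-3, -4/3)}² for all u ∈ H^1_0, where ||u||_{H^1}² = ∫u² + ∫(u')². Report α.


α = 9*π^2/(25 + 9*π^2)

Coercivity of a(·,·) on H^1_0(-3, -4/3) means a(u, u) ≥ α ||u||_{H^1}² for every u ∈ H^1_0.
The interval has length L = 5/3, and Poincaré/coercivity depend only on L. Here a(u, u) = ∫(u')² + (0)·∫u².
Here c = 0, so a(u,u) = ∫(u')² alone. The condition a(u,u) ≥ α||u||_{H^1}² reads (1−α)∫(u')² ≥ (α−c)∫u². Any admissible α is ≤ 1 (rapidly oscillating u have ∫u²/∫(u')² → 0), and α = 1 would force 0 ≥ (1−c)∫u², impossible since c < 1; so 1−α > 0. By the sharp Poincaré inequality on H^1_0 of an interval of length L, ∫(u')² ≥ (π/L)²∫u² with equality for the first sine mode sin(π(x−x₀)/L) (x₀ the left endpoint), so the inequality holds for all u iff (1−α)(π/L)² ≥ α − c, i.e. α ≤ ((π/L)² + c)/((π/L)² + 1) = (1 + c(L/π)²)/(1 + (L/π)²). (Direct route, valid since c ≤ 0: Poincaré gives c∫u² ≥ c(L/π)²∫(u')², so a(u,u) ≥ (1 + c(L/π)²)∫(u')², while ||u||_{H^1}² ≤ (1 + (L/π)²)∫(u')²; dividing yields the same α.) With (π/L)² = 9*π^2/25 and c = 0, the largest admissible constant is α = ((π/L)² + c)/((π/L)² + 1).
Simplifying, α = 9*π^2/(25 + 9*π^2).


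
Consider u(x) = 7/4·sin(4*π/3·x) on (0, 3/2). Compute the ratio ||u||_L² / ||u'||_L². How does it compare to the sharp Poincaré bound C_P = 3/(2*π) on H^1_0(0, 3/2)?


||u||_L² / ||u'||_L² = 3/(4*π) < C_P = 3/(2*π).

u(x) = 7/4·sin(4*π/3·x), so u'(x) = 7*π*cos(4*π*x/3)/3.
Writing u(x) = A·sin(kπx/L) with A = 7/4 and k = 2, use ∫_0^L sin²(kπx/L) dx = L/2 and ∫_0^L cos²(kπx/L) dx = L/2.
u² = 49/16·sin²(4*π/3·x) and (u')² = 49*π^2/9·cos²(4*π/3·x), and each of sin², cos² integrates to L/2 = 3/4 over (0, 3/2).
∫_0^3/2 u² dx = 147/64, so ||u||_L² = 7*sqrt(3)/8.
∫_0^3/2 (u')² dx = 49*π^2/12, so ||u'||_L² = 7*sqrt(3)*π/6.
Ratio ||u||_L² / ||u'||_L² = 3/(4*π).
Sharp Poincaré constant on H^1_0(0, 3/2) is C_P = L/π = 3/(2*π), achieved by sin(2*π/3·x).
This is the k = 2 harmonic; the ratio L/(kπ) is strictly less than C_P = L/π, consistent with the sharp inequality ||u||_L² ≤ C_P ||u'||_L².


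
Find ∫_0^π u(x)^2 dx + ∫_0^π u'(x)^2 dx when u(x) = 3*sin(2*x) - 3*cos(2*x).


||u||_{H^1(0,π)}^2 = 45*π

u'(x) = 6*sin(2*x) + 6*cos(2*x).
Expand u² and (u')² and integrate term by term on (0, π), using: for integers n ≥ 1, ∫_0^π sin²(nx) dx = ∫_0^π cos²(nx) dx = π/2; for n ≠ n', ∫_0^π sin(nx)sin(n'x) dx = ∫_0^π cos(nx)cos(n'x) dx = 0; and by product-to-sum, ∫_0^π sin(nx)cos(n'x) dx = ½∫_0^π [sin((n+n')x) + sin((n−n')x)] dx, which is 0 when n+n' is even and 2n/(n²−n'²) when n+n' is odd (it need not vanish on (0, π)).
  u² squared terms: (-3)²·∫cos(2x)² dx = 9·π/2 = 9*π/2;  (3)²·∫sin(2x)² dx = 9·π/2 = 9*π/2.
  u² cross terms: 2·(-3)·(3)·∫cos(2x)·sin(2x) dx = -18·(0) = 0.
  So ∫_0^π u² dx = 9*π/2 + 9*π/2 + 0 = 9*π.
  (u')² squared terms: (6)²·∫cos(2x)² dx = 36·π/2 = 18*π;  (6)²·∫sin(2x)² dx = 36·π/2 = 18*π.
  (u')² cross terms: 2·(6)·(6)·∫cos(2x)·sin(2x) dx = 72·(0) = 0.
  So ∫_0^π (u')² dx = 18*π + 18*π + 0 = 36*π.
||u||_{H^1}^2 = (9*π) + (36*π) = 45*π.


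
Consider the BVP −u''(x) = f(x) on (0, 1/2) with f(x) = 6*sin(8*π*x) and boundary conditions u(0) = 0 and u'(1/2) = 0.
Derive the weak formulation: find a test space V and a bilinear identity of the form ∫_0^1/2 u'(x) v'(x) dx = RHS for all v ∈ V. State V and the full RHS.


V = {v ∈ H^1(0, 1/2) : v(0) = 0} (test functions vanish at x = 0 where u is specified); weak form: ∫_0^1/2 u'v' dx = ∫_0^1/2 (6*sin(8*π*x)) v dx for all v ∈ V.

Multiply both sides by a test function v and integrate from 0 to 1/2:
  ∫_0^1/2 −u''(x) v(x) dx = ∫_0^1/2 f(x) v(x) dx.
Integrate the LHS by parts once:
  ∫_0^1/2 −u'' v dx = −[u'(x) v(x)]_0^1/2 + ∫_0^1/2 u'(x) v'(x) dx.
Thus ∫_0^1/2 u'(x) v'(x) dx = ∫_0^1/2 f(x) v(x) dx + [u'(x) v(x)]_0^1/2.
Choose V so that boundary terms are either known or forced to vanish.
Mixed BC: u(0) = 0 (Dirichlet) and u'(1/2) = 0 (Neumann). Define V = {v ∈ H^1(0, 1/2) : v(0) = 0}. Then [u' v]_0^1/2 = u'(1/2)·v(1/2) − u'(0)·0 = 0.
Weak formulation: find u (satisfying any essential BC) such that ∫_0^1/2 u'(x) v'(x) dx = ∫_0^1/2 f v dx for all v ∈ V (Dirichlet at 0 absorbed into V; the Neumann datum at x = 1/2 is zero, so no boundary term remains).
Substituting f(x) = 6*sin(8*π*x), the right-hand side is ∫_0^1/2 (6*sin(8*π*x)) v dx.


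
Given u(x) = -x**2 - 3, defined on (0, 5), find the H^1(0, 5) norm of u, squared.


||u||_{H^1}^2 = 3260/3

The H^1 norm (squared) on an interval (0, L) is
  ||u||_{H^1}^2 = ∫_0^L u(x)^2 dx + ∫_0^L u'(x)^2 dx.
Compute u'(x) = -2*x.
Then u(x)^2 = x**4 + 6*x**2 + 9 and u'(x)^2 = 4*x**2.
Integrate each monomial from 0 to 5 using ∫_0^5 c·x^n dx = c·5^(n+1)/(n+1):
  ∫_0^5 u(x)^2 dx = ∫_0^5 (x^4 + 6*x^2 + 9) dx. Term by term:
    ∫_0^5 x^4 dx = 625;  ∫_0^5 6*x^2 dx = 250;  ∫_0^5 9 dx = 45.
  Sum: 625 + 250 + 45 = 920.
  ∫_0^5 u'(x)^2 dx = ∫_0^5 (4*x^2) dx. Term by term:
    ∫_0^5 4*x^2 dx = 500/3.
Adding: ||u||_{H^1}^2 = 920 + 500/3 = 3260/3.


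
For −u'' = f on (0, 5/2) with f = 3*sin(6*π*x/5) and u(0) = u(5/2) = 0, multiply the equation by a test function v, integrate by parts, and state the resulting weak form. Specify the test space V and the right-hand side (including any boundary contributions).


V = H^1_0(0, 5/2) (so v(0) = v(5/2) = 0); weak form: ∫_0^5/2 u'v' dx = ∫_0^5/2 (3*sin(6*π*x/5)) v dx for all v ∈ V.

Multiply both sides by a test function v and integrate from 0 to 5/2:
  ∫_0^5/2 −u''(x) v(x) dx = ∫_0^5/2 f(x) v(x) dx.
Integrate the LHS by parts once:
  ∫_0^5/2 −u'' v dx = −[u'(x) v(x)]_0^5/2 + ∫_0^5/2 u'(x) v'(x) dx.
Thus ∫_0^5/2 u'(x) v'(x) dx = ∫_0^5/2 f(x) v(x) dx + [u'(x) v(x)]_0^5/2.
Choose V so that boundary terms are either known or forced to vanish.
u is Dirichlet: u(0) = u(5/2) = 0. Let V = H^1_0(0, 5/2); then v(0) = v(5/2) = 0, and [u' v]_0^5/2 = 0.
Weak formulation: find u (satisfying any essential BC) such that ∫_0^5/2 u'(x) v'(x) dx = ∫_0^5/2 f v dx for all v ∈ V.
Substituting f(x) = 3*sin(6*π*x/5), the right-hand side is ∫_0^5/2 (3*sin(6*π*x/5)) v dx.


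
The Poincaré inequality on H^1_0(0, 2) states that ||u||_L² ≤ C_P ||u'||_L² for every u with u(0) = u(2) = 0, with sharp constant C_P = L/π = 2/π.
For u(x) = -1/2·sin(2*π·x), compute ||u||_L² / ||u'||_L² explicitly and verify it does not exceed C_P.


||u||_L² / ||u'||_L² = 1/(2*π) < C_P = 2/π.

u(x) = -1/2·sin(2*π·x), so u'(x) = -π*cos(2*π*x).
Writing u(x) = A·sin(kπx/L) with A = -1/2 and k = 4, use ∫_0^L sin²(kπx/L) dx = L/2 and ∫_0^L cos²(kπx/L) dx = L/2.
u² = 1/4·sin²(2*π·x) and (u')² = π^2·cos²(2*π·x), and each of sin², cos² integrates to L/2 = 1 over (0, 2).
∫_0^2 u² dx = 1/4, so ||u||_L² = 1/2.
∫_0^2 (u')² dx = π^2, so ||u'||_L² = π.
Ratio ||u||_L² / ||u'||_L² = 1/(2*π).
Sharp Poincaré constant on H^1_0(0, 2) is C_P = L/π = 2/π, achieved by sin(π/2·x).
This is the k = 4 harmonic; the ratio L/(kπ) is strictly less than C_P = L/π, consistent with the sharp inequality ||u||_L² ≤ C_P ||u'||_L².


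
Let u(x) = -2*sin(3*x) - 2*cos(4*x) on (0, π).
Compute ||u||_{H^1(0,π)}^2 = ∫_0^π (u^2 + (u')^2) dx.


||u||_{H^1(0,π)}^2 = -816/7 + 54*π

u'(x) = 8*sin(4*x) - 6*cos(3*x).
Expand u² and (u')² and integrate term by term on (0, π), using: for integers n ≥ 1, ∫_0^π sin²(nx) dx = ∫_0^π cos²(nx) dx = π/2; for n ≠ n', ∫_0^π sin(nx)sin(n'x) dx = ∫_0^π cos(nx)cos(n'x) dx = 0; and by product-to-sum, ∫_0^π sin(nx)cos(n'x) dx = ½∫_0^π [sin((n+n')x) + sin((n−n')x)] dx, which is 0 when n+n' is even and 2n/(n²−n'²) when n+n' is odd (it need not vanish on (0, π)).
  u² squared terms: (-2)²·∫cos(4x)² dx = 4·π/2 = 2*π;  (-2)²·∫sin(3x)² dx = 4·π/2 = 2*π.
  u² cross terms: 2·(-2)·(-2)·∫cos(4x)·sin(3x) dx = 8·(-6/7) = -48/7.
  So ∫_0^π u² dx = 2*π + 2*π − 48/7 = -48/7 + 4*π.
  (u')² squared terms: (-6)²·∫cos(3x)² dx = 36·π/2 = 18*π;  (8)²·∫sin(4x)² dx = 64·π/2 = 32*π.
  (u')² cross terms: 2·(-6)·(8)·∫cos(3x)·sin(4x) dx = -96·(8/7) = -768/7.
  So ∫_0^π (u')² dx = 18*π + 32*π − 768/7 = -768/7 + 50*π.
||u||_{H^1}^2 = (-48/7 + 4*π) + (-768/7 + 50*π) = -816/7 + 54*π.


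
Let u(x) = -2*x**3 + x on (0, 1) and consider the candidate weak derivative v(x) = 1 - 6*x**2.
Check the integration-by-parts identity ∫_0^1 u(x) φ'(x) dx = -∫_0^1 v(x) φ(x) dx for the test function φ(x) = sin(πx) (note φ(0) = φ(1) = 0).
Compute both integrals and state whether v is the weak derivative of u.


LHS = -24/π^3 + 4/π, RHS = -24/π^3 + 4/π. Yes, v = u' weakly.

u(x) = -2*x**3 + x, classical derivative u'(x) = 1 - 6*x**2.
φ(x) = sin(πx), so φ'(x) = π*cos(π*x).
Note φ(0) = φ(1) = 0, so the boundary term u·φ vanishes.
LHS = ∫_0^1 u(x) φ'(x) dx = ∫_0^1 (-2*π*x^3*cos(π*x) + π*x*cos(π*x)) dx. Term by term:
  ∫_0^1 π*x*cos(π*x) dx = -2/π;  ∫_0^1 -2*π*x^3*cos(π*x) dx = -24/π^3 + 6/π.
Sum: -2/π + -24/π^3 + 6/π = -24/π^3 + 4/π.
So LHS = -24/π^3 + 4/π.
∫_0^1 v(x) φ(x) dx = ∫_0^1 (-6*x^2*sin(π*x) + sin(π*x)) dx. Term by term:
  ∫_0^1 -6*x^2*sin(π*x) dx = -6/π + 24/π^3;  ∫_0^1 sin(π*x) dx = 2/π.
Sum: -6/π + 24/π^3 + 2/π = -4/π + 24/π^3.
So RHS = -∫_0^1 v(x) φ(x) dx = -24/π^3 + 4/π.
LHS = RHS, so the identity holds for this test φ.
Moreover u is smooth here and v(x) = u'(x) = 1 - 6*x**2 pointwise, so the identity holds for every test function. Hence v is the weak derivative of u.


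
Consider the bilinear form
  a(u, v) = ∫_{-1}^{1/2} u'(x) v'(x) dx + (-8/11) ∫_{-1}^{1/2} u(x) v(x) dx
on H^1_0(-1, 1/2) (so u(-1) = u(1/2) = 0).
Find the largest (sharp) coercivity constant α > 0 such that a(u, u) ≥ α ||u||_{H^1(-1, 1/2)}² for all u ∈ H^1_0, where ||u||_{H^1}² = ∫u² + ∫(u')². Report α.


α = 4*(-18 + 11*π^2)/(11*(9 + 4*π^2))

Coercivity of a(·,·) on H^1_0(-1, 1/2) means a(u, u) ≥ α ||u||_{H^1}² for every u ∈ H^1_0.
The interval has length L = 3/2, and Poincaré/coercivity depend only on L. Here a(u, u) = ∫(u')² + (-8/11)·∫u².
Here c = -8/11 < 0 with |c| < (π/L)² = 4*π^2/9, so coercivity still holds. The condition a(u,u) ≥ α||u||_{H^1}² reads (1−α)∫(u')² ≥ (α−c)∫u². Any admissible α is ≤ 1 (rapidly oscillating u have ∫u²/∫(u')² → 0), and α = 1 would force 0 ≥ (1−c)∫u², impossible since c < 1; so 1−α > 0. By the sharp Poincaré inequality on H^1_0 of an interval of length L, ∫(u')² ≥ (π/L)²∫u² with equality for the first sine mode sin(π(x−x₀)/L) (x₀ the left endpoint), so the inequality holds for all u iff (1−α)(π/L)² ≥ α − c, i.e. α ≤ ((π/L)² + c)/((π/L)² + 1) = (1 + c(L/π)²)/(1 + (L/π)²). (Direct route, valid since c ≤ 0: Poincaré gives c∫u² ≥ c(L/π)²∫(u')², so a(u,u) ≥ (1 + c(L/π)²)∫(u')², while ||u||_{H^1}² ≤ (1 + (L/π)²)∫(u')²; dividing yields the same α.) With (π/L)² = 4*π^2/9 and c = -8/11, the largest admissible constant is α = ((π/L)² + c)/((π/L)² + 1).
Simplifying, α = 4*(-18 + 11*π^2)/(11*(9 + 4*π^2)).
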